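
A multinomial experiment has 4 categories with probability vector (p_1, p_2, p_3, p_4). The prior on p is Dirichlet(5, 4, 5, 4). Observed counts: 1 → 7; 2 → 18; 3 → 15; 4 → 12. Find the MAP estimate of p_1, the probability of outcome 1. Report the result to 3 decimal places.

The posterior is Dirichlet(αᵢ + nᵢ) = Dirichlet(12, 22, 20, 16).
For a Dirichlet(a₁,…,a_K) with all aᵢ > 1, the mode has j-th component (aⱼ − 1)/(Σaᵢ − K).
Here Σaᵢ = 70 and K = 4, so p_1 = (12 − 1)/(70 − 4) = 11/66 ≈ 0.167.

MAP estimate: 0.167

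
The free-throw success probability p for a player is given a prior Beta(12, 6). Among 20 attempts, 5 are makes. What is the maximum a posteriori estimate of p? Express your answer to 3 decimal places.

Prior: Beta(12, 6).
Data: 5 successes in 20 trials. The binomial likelihood contributes p^5(1−p)^15, so the posterior is Beta(12+5, 6+15) = Beta(17, 21).
For Beta(a, b) with a, b > 1 the mode is (a−1)/(a+b−2) = 16/36 ≈ 0.444.

p̂_MAP = 0.444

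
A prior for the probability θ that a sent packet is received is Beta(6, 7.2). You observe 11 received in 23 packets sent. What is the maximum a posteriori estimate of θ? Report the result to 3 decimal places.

Prior: Beta(6, 7.2).
Data: 11 successes in 23 trials. The binomial likelihood contributes θ^11(1−θ)^12, so the posterior is Beta(6+11, 7.2+12) = Beta(17, 19.2).
For Beta(a, b) with a, b > 1 the mode is (a−1)/(a+b−2) = 16/34.2 ≈ 0.468.

θ̂_MAP = 0.468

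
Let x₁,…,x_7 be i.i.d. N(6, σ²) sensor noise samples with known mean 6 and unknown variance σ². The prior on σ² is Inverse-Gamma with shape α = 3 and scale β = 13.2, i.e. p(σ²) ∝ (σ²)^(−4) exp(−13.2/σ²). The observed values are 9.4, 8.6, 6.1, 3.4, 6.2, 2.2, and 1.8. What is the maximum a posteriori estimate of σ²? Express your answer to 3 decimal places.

Sum of squared deviations about the known mean: SS = (9.4−6)² + (8.6−6)² + (6.1−6)² + (3.4−6)² + (6.2−6)² + (2.2−6)² + (1.8−6)² = 57.21.
The Normal likelihood contributes (σ²)^(−n/2) exp(−SS/(2σ²)), so the posterior is Inverse-Gamma(α + n/2, β + SS/2) = Inverse-Gamma(6.5, 41.805).
The mode of Inverse-Gamma(a, b) is b/(a+1) = 41.805/7.5 ≈ 5.574.

σ̂²_MAP = 5.574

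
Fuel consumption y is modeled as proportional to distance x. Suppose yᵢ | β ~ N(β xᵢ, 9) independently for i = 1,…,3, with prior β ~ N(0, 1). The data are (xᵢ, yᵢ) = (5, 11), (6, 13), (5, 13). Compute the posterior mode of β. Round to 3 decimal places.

log p(β | y) = −Σ(yᵢ − βxᵢ)²/(2·9) − β²/(2·1) + const.
Setting the derivative to zero: Σxᵢ(yᵢ − βxᵢ)/9 − β/1 = 0, so β = Σxᵢyᵢ / (Σxᵢ² + σ²/τ²).
Σxᵢyᵢ = 5·11 + 6·13 + 5·13 = 198; Σxᵢ² = 86; σ²/τ² = 9.
β̂_MAP = 198 / (86 + 9) = 198/95 ≈ 2.084.

β̂_MAP = 2.084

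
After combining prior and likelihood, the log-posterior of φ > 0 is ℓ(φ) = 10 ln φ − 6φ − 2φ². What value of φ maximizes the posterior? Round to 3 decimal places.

ℓ'(φ) = 10/φ − 6 − 4φ. Setting this to zero and multiplying by φ: 4φ² + 6φ − 10 = 0.
φ = (−6 + √(6² + 4·4·10)) / (2·4) = (−6 + √196) / 8 = (−6 + 14)/8 = 1.
ℓ''(φ) = −10/φ² − 4 < 0, confirming a maximum.

φ̂_MAP = 1.000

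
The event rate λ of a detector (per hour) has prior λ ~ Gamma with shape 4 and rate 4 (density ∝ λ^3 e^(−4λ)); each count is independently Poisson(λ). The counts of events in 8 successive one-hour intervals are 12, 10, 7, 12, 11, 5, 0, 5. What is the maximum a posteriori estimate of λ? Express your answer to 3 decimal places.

Σxᵢ = 12+10+7+12+11+5+0+5 = 62, with n = 8.
Posterior ∝ λ^3e^(−4λ) · λ^62e^(−8λ) = λ^65e^(−12λ), i.e. Gamma(shape=66, rate=12).
The mode of a Gamma(a, b) with a ≥ 1 (shape–rate) is (a−1)/b = 65/12 ≈ 5.417.

λ̂_MAP = 5.417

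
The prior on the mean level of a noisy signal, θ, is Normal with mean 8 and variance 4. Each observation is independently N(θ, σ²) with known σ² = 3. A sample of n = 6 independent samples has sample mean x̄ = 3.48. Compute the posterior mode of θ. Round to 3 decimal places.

n = 6, x̄ = 3.48.
For a Normal prior and Normal likelihood with known variance, the posterior is Normal; its mode equals its mean, the precision-weighted average.
Prior precision 1/σ₀² = 1/4 = 0.25; data precision n/σ² = 6/3 = 2.
θ̂ = (0.25·8 + 2·3.48) / (0.25 + 2) = 8.96/2.25 = 896/225 ≈ 3.982.

θ̂_MAP = 3.982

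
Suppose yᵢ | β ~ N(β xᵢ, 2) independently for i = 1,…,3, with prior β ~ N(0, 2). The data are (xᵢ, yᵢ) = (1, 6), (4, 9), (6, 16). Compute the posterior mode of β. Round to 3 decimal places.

β̂_MAP = 2.556

log p(β | y) = −Σ(yᵢ − βxᵢ)²/(2·2) − β²/(2·2) + const.
Setting the derivative to zero: Σxᵢ(yᵢ − βxᵢ)/2 − β/2 = 0, so β = Σxᵢyᵢ / (Σxᵢ² + σ²/τ²).
Σxᵢyᵢ = 1·6 + 4·9 + 6·16 = 138; Σxᵢ² = 53; σ²/τ² = 1.
β̂_MAP = 138 / (53 + 1) = 138/54 ≈ 2.556.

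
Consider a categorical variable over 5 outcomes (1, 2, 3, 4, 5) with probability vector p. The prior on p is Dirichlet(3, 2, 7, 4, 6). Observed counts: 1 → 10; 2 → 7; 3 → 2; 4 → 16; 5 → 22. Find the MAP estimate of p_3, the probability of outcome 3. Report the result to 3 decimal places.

The posterior is Dirichlet(αᵢ + nᵢ) = Dirichlet(13, 9, 9, 20, 28).
For a Dirichlet(a₁,…,a_K) with all aᵢ > 1, the mode has j-th component (aⱼ − 1)/(Σaᵢ − K).
Here Σaᵢ = 79 and K = 5, so p_3 = (9 − 1)/(79 − 5) = 8/74 ≈ 0.108.

MAP estimate: 0.108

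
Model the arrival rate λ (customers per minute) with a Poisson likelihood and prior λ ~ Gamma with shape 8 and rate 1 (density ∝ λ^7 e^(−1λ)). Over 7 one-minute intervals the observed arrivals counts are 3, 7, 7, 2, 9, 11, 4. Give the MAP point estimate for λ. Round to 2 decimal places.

λ̂_MAP = 6.25

Σxᵢ = 3+7+7+2+9+11+4 = 43, with n = 7.
Posterior ∝ λ^7e^(−1λ) · λ^43e^(−7λ) = λ^50e^(−8λ), i.e. Gamma(shape=51, rate=8).
The mode of a Gamma(a, b) with a ≥ 1 (shape–rate) is (a−1)/b = 50/8 ≈ 6.25.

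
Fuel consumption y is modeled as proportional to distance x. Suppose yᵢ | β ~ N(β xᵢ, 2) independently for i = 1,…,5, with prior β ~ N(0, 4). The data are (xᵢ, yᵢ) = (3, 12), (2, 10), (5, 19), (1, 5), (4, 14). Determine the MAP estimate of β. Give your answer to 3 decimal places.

log p(β | y) = −Σ(yᵢ − βxᵢ)²/(2·2) − β²/(2·4) + const.
Setting the derivative to zero: Σxᵢ(yᵢ − βxᵢ)/2 − β/4 = 0, so β = Σxᵢyᵢ / (Σxᵢ² + σ²/τ²).
Σxᵢyᵢ = 3·12 + 2·10 + 5·19 + 1·5 + 4·14 = 212; Σxᵢ² = 55; σ²/τ² = 0.5.
β̂_MAP = 212 / (55 + 0.5) = 212/55.5 ≈ 3.820.

β̂_MAP = 3.820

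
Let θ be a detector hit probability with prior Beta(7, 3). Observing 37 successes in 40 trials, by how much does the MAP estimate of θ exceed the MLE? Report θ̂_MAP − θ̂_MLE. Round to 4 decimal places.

MAP − MLE = -0.0292

Posterior is Beta(44, 6); MAP = (44−1)/(50−2) = 43/48 ≈ 0.89583.
MLE ignores the prior: θ̂_MLE = k/n = 37/40 ≈ 0.92500.
Difference = 43/48 − 37/40 = -7/240 ≈ -0.0292.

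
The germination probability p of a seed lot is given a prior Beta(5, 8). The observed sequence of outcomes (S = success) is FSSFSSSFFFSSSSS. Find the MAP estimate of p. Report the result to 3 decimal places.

Prior: Beta(5, 8).
Data: 10 successes in 15 trials (from the sequence). The binomial likelihood contributes p^10(1−p)^5, so the posterior is Beta(5+10, 8+5) = Beta(15, 13).
For Beta(a, b) with a, b > 1 the mode is (a−1)/(a+b−2) = 14/26 ≈ 0.538.

p̂_MAP = 0.538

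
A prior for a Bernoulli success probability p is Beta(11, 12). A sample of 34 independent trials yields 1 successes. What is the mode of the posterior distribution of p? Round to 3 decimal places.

p̂_MAP = 0.200

Prior: Beta(11, 12).
Data: 1 success in 34 trials. The binomial likelihood contributes p(1−p)^33, so the posterior is Beta(11+1, 12+33) = Beta(12, 45).
For Beta(a, b) with a, b > 1 the mode is (a−1)/(a+b−2) = 11/55 ≈ 0.200.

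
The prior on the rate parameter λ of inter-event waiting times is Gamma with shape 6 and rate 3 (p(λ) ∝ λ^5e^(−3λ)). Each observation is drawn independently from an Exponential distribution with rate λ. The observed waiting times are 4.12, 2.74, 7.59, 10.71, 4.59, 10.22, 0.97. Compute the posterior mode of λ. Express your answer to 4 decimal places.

The Exponential(rate=λ) likelihood is ∝ λ^n e^(−λΣtᵢ). Here n = 7 and Σtᵢ = 4.12 + 2.74 + 7.59 + 10.71 + 4.59 + 10.22 + 0.97 = 40.94.
Posterior ∝ λ^5e^(−3λ) · λ^7e^(−40.94λ) = λ^12e^(−43.94λ), i.e. Gamma(13, 43.94).
Mode = (a−1)/b = 12/43.94 ≈ 0.2731.

λ̂_MAP = 0.2731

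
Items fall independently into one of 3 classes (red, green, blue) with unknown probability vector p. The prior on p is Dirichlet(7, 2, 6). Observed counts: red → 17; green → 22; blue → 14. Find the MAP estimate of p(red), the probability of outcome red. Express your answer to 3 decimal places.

MAP estimate of p(red) = 0.354

The posterior is Dirichlet(αᵢ + nᵢ) = Dirichlet(24, 24, 20).
For a Dirichlet(a₁,…,a_K) with all aᵢ > 1, the mode has j-th component (aⱼ − 1)/(Σaᵢ − K).
Here Σaᵢ = 68 and K = 3, so p(red) = (24 − 1)/(68 − 3) = 23/65 ≈ 0.354.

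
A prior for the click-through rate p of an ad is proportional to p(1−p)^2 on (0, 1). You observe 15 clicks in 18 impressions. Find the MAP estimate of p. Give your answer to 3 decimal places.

The prior density ∝ p(1−p)^2 is the kernel of Beta(2, 3).
Data: 15 successes in 18 trials. The binomial likelihood contributes p^15(1−p)^3, so the posterior is Beta(2+15, 3+3) = Beta(17, 6).
For Beta(a, b) with a, b > 1 the mode is (a−1)/(a+b−2) = 16/21 ≈ 0.762.

p̂_MAP = 0.762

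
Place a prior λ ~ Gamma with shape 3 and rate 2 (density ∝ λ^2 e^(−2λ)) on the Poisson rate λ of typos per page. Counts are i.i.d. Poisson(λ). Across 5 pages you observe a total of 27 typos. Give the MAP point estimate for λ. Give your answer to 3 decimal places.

Σxᵢ = 27, n = 5.
Posterior ∝ λ^2e^(−2λ) · λ^27e^(−5λ) = λ^29e^(−7λ), i.e. Gamma(shape=30, rate=7).
The mode of a Gamma(a, b) with a ≥ 1 (shape–rate) is (a−1)/b = 29/7 ≈ 4.143.

λ̂_MAP = 4.143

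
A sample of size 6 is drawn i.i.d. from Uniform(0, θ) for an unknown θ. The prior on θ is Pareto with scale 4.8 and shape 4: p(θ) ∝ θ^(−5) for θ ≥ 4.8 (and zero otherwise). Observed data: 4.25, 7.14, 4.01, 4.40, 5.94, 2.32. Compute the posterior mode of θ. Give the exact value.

The Uniform(0, θ) likelihood is θ^(−n) for θ ≥ max(xᵢ), zero otherwise. Here max(xᵢ) = 7.14.
Posterior ∝ θ^(−5) · θ^(−6) = θ^(−11) on θ ≥ max(4.8, 7.14) = 7.14.
This density is strictly decreasing in θ, so the posterior mode lies at the lower boundary of the support.

θ̂_MAP = 7.14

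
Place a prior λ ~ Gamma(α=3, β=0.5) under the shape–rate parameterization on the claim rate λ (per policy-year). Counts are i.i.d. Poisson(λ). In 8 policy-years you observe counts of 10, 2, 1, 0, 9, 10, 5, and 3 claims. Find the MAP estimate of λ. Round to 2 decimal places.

Σxᵢ = 10+2+1+0+9+10+5+3 = 40, with n = 8.
Posterior ∝ λ^2e^(−0.5λ) · λ^40e^(−8λ) = λ^42e^(−8.5λ), i.e. Gamma(shape=43, rate=8.5).
The mode of a Gamma(a, b) with a ≥ 1 (shape–rate) is (a−1)/b = 42/8.5 ≈ 4.94.

λ̂_MAP = 4.94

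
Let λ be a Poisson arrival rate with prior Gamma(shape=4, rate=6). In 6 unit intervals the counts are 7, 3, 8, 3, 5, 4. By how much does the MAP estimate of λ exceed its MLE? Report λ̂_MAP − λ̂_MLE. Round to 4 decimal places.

MAP − MLE = -2.2500

Σxᵢ = 30. Posterior is Gamma(34, 12); MAP = (34−1)/12 = 33/12 ≈ 2.75000.
MLE = x̄ = 30/6 ≈ 5.00000.
Difference = 33/12 − 30/6 = -9/4 ≈ -2.2500.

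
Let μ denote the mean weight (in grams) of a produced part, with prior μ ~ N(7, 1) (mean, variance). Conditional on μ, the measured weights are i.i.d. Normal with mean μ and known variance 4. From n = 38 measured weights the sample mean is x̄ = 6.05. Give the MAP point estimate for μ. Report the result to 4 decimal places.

n = 38, x̄ = 6.05.
For a Normal prior and Normal likelihood with known variance, the posterior is Normal; its mode equals its mean, the precision-weighted average.
Prior precision 1/σ₀² = 1/1 = 1; data precision n/σ² = 38/4 = 9.5.
μ̂ = (1·7 + 9.5·6.05) / (1 + 9.5) = 64.475/10.5 = 2579/420 ≈ 6.1405.

μ̂_MAP = 6.1405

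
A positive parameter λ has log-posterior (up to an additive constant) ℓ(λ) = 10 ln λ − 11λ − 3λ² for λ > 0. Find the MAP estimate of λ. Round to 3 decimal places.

λ̂_MAP = 0.667

ℓ'(λ) = 10/λ − 11 − 6λ. Setting this to zero and multiplying by λ: 6λ² + 11λ − 10 = 0.
λ = (−11 + √(11² + 4·6·10)) / (2·6) = (−11 + √361) / 12 = (−11 + 19)/12 = 2/3.
ℓ''(λ) = −10/λ² − 6 < 0, confirming a maximum.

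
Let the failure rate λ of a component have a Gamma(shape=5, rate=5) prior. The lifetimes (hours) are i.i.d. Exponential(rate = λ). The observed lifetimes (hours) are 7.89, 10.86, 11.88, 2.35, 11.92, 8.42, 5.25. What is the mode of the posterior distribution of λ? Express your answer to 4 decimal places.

λ̂_MAP = 0.1730

The Exponential(rate=λ) likelihood is ∝ λ^n e^(−λΣtᵢ). Here n = 7 and Σtᵢ = 7.89 + 10.86 + 11.88 + 2.35 + 11.92 + 8.42 + 5.25 = 58.57.
Posterior ∝ λ^4e^(−5λ) · λ^7e^(−58.57λ) = λ^11e^(−63.57λ), i.e. Gamma(12, 63.57).
Mode = (a−1)/b = 11/63.57 ≈ 0.1730.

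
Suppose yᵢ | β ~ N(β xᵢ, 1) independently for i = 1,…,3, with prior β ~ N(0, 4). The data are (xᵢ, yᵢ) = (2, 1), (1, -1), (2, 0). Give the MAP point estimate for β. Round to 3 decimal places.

β̂_MAP = 0.108

log p(β | y) = −Σ(yᵢ − βxᵢ)²/(2·1) − β²/(2·4) + const.
Setting the derivative to zero: Σxᵢ(yᵢ − βxᵢ)/1 − β/4 = 0, so β = Σxᵢyᵢ / (Σxᵢ² + σ²/τ²).
Σxᵢyᵢ = 2·1 + 1·(-1) + 2·0 = 1; Σxᵢ² = 9; σ²/τ² = 0.25.
β̂_MAP = 1 / (9 + 0.25) = 1/9.25 ≈ 0.108.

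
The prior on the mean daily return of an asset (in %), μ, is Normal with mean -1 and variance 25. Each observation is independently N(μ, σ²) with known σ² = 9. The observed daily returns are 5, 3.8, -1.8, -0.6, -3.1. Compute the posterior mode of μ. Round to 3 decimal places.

μ̂_MAP = 0.549

n = 5; x̄ = (5 + 3.8 + (-1.8) + (-0.6) + (-3.1))/5 = 3.3/5 = 0.66.
For a Normal prior and Normal likelihood with known variance, the posterior is Normal; its mode equals its mean, the precision-weighted average.
Prior precision 1/σ₀² = 1/25 = 0.04; data precision n/σ² = 5/9.
μ̂ = (0.04·(-1) + (5/9)·0.66) / (0.04 + 5/9) = (49/150)/(134/225) = 147/268 ≈ 0.549.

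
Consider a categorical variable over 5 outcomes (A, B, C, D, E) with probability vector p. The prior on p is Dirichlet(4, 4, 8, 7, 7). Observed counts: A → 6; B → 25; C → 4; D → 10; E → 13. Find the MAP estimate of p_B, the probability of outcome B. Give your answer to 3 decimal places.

MAP estimate of p_B = 0.337

The posterior is Dirichlet(αᵢ + nᵢ) = Dirichlet(10, 29, 12, 17, 20).
For a Dirichlet(a₁,…,a_K) with all aᵢ > 1, the mode has j-th component (aⱼ − 1)/(Σaᵢ − K).
Here Σaᵢ = 88 and K = 5, so p_B = (29 − 1)/(88 − 5) = 28/83 ≈ 0.337.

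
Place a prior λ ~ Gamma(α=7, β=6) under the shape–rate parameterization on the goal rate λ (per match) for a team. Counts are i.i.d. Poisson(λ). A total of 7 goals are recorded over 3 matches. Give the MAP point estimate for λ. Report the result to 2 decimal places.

λ̂_MAP = 1.44

Σxᵢ = 7, n = 3.
Posterior ∝ λ^6e^(−6λ) · λ^7e^(−3λ) = λ^13e^(−9λ), i.e. Gamma(shape=14, rate=9).
The mode of a Gamma(a, b) with a ≥ 1 (shape–rate) is (a−1)/b = 13/9 ≈ 1.44.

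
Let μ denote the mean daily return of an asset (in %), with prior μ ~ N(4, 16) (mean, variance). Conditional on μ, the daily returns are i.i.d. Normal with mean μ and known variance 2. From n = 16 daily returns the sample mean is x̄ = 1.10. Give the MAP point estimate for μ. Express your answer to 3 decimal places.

n = 16, x̄ = 1.10.
For a Normal prior and Normal likelihood with known variance, the posterior is Normal; its mode equals its mean, the precision-weighted average.
Prior precision 1/σ₀² = 1/16 = 0.0625; data precision n/σ² = 16/2 = 8.
μ̂ = (0.0625·4 + 8·1.1) / (0.0625 + 8) = 9.05/8.0625 = 724/645 ≈ 1.122.

μ̂_MAP = 1.122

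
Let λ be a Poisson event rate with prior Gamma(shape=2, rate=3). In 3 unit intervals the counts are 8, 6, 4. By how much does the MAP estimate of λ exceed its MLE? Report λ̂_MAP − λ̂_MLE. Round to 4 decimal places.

Σxᵢ = 18. Posterior is Gamma(20, 6); MAP = (20−1)/6 = 19/6 ≈ 3.16667.
MLE = x̄ = 18/3 ≈ 6.00000.
Difference = 19/6 − 18/3 = -17/6 ≈ -2.8333.

MAP − MLE = -2.8333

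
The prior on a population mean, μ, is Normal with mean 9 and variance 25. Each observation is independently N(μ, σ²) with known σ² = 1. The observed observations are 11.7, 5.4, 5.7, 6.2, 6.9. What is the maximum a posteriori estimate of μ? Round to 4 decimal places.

μ̂_MAP = 7.1944

n = 5; x̄ = (11.7 + 5.4 + 5.7 + 6.2 + 6.9)/5 = 35.9/5 = 7.18.
For a Normal prior and Normal likelihood with known variance, the posterior is Normal; its mode equals its mean, the precision-weighted average.
Prior precision 1/σ₀² = 1/25 = 0.04; data precision n/σ² = 5/1 = 5.
μ̂ = (0.04·9 + 5·7.18) / (0.04 + 5) = 36.26/5.04 = 259/36 ≈ 7.1944.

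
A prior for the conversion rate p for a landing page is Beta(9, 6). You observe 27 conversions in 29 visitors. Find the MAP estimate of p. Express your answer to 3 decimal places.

Prior: Beta(9, 6).
Data: 27 successes in 29 trials. The binomial likelihood contributes p^27(1−p)^2, so the posterior is Beta(9+27, 6+2) = Beta(36, 8).
For Beta(a, b) with a, b > 1 the mode is (a−1)/(a+b−2) = 35/42 ≈ 0.833.

p̂_MAP = 0.833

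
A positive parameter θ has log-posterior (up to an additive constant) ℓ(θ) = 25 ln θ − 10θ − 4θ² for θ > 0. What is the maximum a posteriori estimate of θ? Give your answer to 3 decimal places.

ℓ'(θ) = 25/θ − 10 − 8θ. Setting this to zero and multiplying by θ: 8θ² + 10θ − 25 = 0.
θ = (−10 + √(10² + 4·8·25)) / (2·8) = (−10 + √900) / 16 = (−10 + 30)/16 = 5/4.
ℓ''(θ) = −25/θ² − 8 < 0, confirming a maximum.

θ̂_MAP = 1.250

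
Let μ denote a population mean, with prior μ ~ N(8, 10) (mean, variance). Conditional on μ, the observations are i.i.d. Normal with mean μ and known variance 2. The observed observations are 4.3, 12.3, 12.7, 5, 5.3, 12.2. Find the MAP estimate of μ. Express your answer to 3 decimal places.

n = 6; x̄ = (4.3 + 12.3 + 12.7 + 5 + 5.3 + 12.2)/6 = 51.8/6 = 259/30 ≈ 8.6333.
For a Normal prior and Normal likelihood with known variance, the posterior is Normal; its mode equals its mean, the precision-weighted average.
Prior precision 1/σ₀² = 1/10 = 0.1; data precision n/σ² = 6/2 = 3.
μ̂ = (0.1·8 + 3·(259/30)) / (0.1 + 3) = 26.7/3.1 = 267/31 ≈ 8.613.

μ̂_MAP = 8.613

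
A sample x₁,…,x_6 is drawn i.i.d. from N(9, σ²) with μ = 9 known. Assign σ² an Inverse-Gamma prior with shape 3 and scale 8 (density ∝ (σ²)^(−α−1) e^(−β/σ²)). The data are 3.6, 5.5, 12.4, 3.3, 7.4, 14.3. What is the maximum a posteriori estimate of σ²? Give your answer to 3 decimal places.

σ̂²_MAP = 9.436

Sum of squared deviations about the known mean: SS = (3.6−9)² + (5.5−9)² + (12.4−9)² + (3.3−9)² + (7.4−9)² + (14.3−9)² = 116.11.
The Normal likelihood contributes (σ²)^(−n/2) exp(−SS/(2σ²)), so the posterior is Inverse-Gamma(α + n/2, β + SS/2) = Inverse-Gamma(6, 66.055).
The mode of Inverse-Gamma(a, b) is b/(a+1) = 66.055/7 ≈ 9.436.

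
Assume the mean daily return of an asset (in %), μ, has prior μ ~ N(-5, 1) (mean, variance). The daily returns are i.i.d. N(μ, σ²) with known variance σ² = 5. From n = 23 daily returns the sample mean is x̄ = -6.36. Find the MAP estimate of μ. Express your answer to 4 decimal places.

n = 23, x̄ = -6.36.
For a Normal prior and Normal likelihood with known variance, the posterior is Normal; its mode equals its mean, the precision-weighted average.
Prior precision 1/σ₀² = 1/1 = 1; data precision n/σ² = 23/5 = 4.6.
μ̂ = (1·(-5) + 4.6·(-6.36)) / (1 + 4.6) = (-34.256)/5.6 = -2141/350 ≈ -6.1171.

μ̂_MAP = -6.1171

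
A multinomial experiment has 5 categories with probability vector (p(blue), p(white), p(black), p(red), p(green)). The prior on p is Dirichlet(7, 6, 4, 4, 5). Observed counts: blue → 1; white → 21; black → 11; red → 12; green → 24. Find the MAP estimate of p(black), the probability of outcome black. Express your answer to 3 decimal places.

MAP estimate of p(black) = 0.156

The posterior is Dirichlet(αᵢ + nᵢ) = Dirichlet(8, 27, 15, 16, 29).
For a Dirichlet(a₁,…,a_K) with all aᵢ > 1, the mode has j-th component (aⱼ − 1)/(Σaᵢ − K).
Here Σaᵢ = 95 and K = 5, so p(black) = (15 − 1)/(95 − 5) = 14/90 ≈ 0.156.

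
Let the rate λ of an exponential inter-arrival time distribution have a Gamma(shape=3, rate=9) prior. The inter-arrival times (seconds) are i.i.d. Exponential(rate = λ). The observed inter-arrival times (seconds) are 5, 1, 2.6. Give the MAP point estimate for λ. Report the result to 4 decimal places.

The Exponential(rate=λ) likelihood is ∝ λ^n e^(−λΣtᵢ). Here n = 3 and Σtᵢ = 5 + 1 + 2.6 = 8.6.
Posterior ∝ λ^2e^(−9λ) · λ^3e^(−8.6λ) = λ^5e^(−17.6λ), i.e. Gamma(6, 17.6).
Mode = (a−1)/b = 5/17.6 ≈ 0.2841.

λ̂_MAP = 0.2841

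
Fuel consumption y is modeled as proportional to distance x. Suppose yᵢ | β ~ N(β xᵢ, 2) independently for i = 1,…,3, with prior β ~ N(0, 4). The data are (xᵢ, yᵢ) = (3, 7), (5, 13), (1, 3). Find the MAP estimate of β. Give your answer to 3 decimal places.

β̂_MAP = 2.507

log p(β | y) = −Σ(yᵢ − βxᵢ)²/(2·2) − β²/(2·4) + const.
Setting the derivative to zero: Σxᵢ(yᵢ − βxᵢ)/2 − β/4 = 0, so β = Σxᵢyᵢ / (Σxᵢ² + σ²/τ²).
Σxᵢyᵢ = 3·7 + 5·13 + 1·3 = 89; Σxᵢ² = 35; σ²/τ² = 0.5.
β̂_MAP = 89 / (35 + 0.5) = 89/35.5 ≈ 2.507.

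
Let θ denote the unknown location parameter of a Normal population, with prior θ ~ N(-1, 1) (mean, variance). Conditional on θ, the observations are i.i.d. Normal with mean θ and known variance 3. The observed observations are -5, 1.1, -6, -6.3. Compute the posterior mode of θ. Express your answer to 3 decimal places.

θ̂_MAP = -2.743

n = 4; x̄ = ((-5) + 1.1 + (-6) + (-6.3))/4 = -16.2/4 = -4.05.
For a Normal prior and Normal likelihood with known variance, the posterior is Normal; its mode equals its mean, the precision-weighted average.
Prior precision 1/σ₀² = 1/1 = 1; data precision n/σ² = 4/3.
θ̂ = (1·(-1) + (4/3)·(-4.05)) / (1 + 4/3) = (-6.4)/(7/3) = -96/35 ≈ -2.743.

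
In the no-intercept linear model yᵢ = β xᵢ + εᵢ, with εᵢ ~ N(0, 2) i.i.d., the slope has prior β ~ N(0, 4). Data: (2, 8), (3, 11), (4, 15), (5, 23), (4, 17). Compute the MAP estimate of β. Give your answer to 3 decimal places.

β̂_MAP = 4.142

log p(β | y) = −Σ(yᵢ − βxᵢ)²/(2·2) − β²/(2·4) + const.
Setting the derivative to zero: Σxᵢ(yᵢ − βxᵢ)/2 − β/4 = 0, so β = Σxᵢyᵢ / (Σxᵢ² + σ²/τ²).
Σxᵢyᵢ = 2·8 + 3·11 + 4·15 + 5·23 + 4·17 = 292; Σxᵢ² = 70; σ²/τ² = 0.5.
β̂_MAP = 292 / (70 + 0.5) = 292/70.5 ≈ 4.142.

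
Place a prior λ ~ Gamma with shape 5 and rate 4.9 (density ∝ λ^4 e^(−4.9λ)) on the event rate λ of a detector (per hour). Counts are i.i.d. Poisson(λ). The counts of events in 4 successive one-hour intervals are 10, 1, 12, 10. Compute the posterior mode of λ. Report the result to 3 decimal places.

Σxᵢ = 10+1+12+10 = 33, with n = 4.
Posterior ∝ λ^4e^(−4.9λ) · λ^33e^(−4λ) = λ^37e^(−8.9λ), i.e. Gamma(shape=38, rate=8.9).
The mode of a Gamma(a, b) with a ≥ 1 (shape–rate) is (a−1)/b = 37/8.9 ≈ 4.157.

λ̂_MAP = 4.157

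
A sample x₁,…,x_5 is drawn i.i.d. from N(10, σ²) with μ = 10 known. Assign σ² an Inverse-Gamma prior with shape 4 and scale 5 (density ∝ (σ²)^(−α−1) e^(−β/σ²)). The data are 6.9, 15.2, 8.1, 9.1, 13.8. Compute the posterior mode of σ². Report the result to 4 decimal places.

Sum of squared deviations about the known mean: SS = (6.9−10)² + (15.2−10)² + (8.1−10)² + (9.1−10)² + (13.8−10)² = 55.51.
The Normal likelihood contributes (σ²)^(−n/2) exp(−SS/(2σ²)), so the posterior is Inverse-Gamma(α + n/2, β + SS/2) = Inverse-Gamma(6.5, 32.755).
The mode of Inverse-Gamma(a, b) is b/(a+1) = 32.755/7.5 ≈ 4.3673.

σ̂²_MAP = 4.3673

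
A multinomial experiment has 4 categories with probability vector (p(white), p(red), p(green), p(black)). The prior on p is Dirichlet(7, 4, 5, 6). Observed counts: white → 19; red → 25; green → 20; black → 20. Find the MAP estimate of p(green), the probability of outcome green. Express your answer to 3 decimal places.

The posterior is Dirichlet(αᵢ + nᵢ) = Dirichlet(26, 29, 25, 26).
For a Dirichlet(a₁,…,a_K) with all aᵢ > 1, the mode has j-th component (aⱼ − 1)/(Σaᵢ − K).
Here Σaᵢ = 106 and K = 4, so p(green) = (25 − 1)/(106 − 4) = 24/102 ≈ 0.235.

MAP estimate of p(green) = 0.235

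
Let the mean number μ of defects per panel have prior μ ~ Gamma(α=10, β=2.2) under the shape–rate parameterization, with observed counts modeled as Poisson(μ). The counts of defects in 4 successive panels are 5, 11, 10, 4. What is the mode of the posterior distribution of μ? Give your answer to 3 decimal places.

Σxᵢ = 5+11+10+4 = 30, with n = 4.
Posterior ∝ μ^9e^(−2.2μ) · μ^30e^(−4μ) = μ^39e^(−6.2μ), i.e. Gamma(shape=40, rate=6.2).
The mode of a Gamma(a, b) with a ≥ 1 (shape–rate) is (a−1)/b = 39/6.2 ≈ 6.290.

μ̂_MAP = 6.290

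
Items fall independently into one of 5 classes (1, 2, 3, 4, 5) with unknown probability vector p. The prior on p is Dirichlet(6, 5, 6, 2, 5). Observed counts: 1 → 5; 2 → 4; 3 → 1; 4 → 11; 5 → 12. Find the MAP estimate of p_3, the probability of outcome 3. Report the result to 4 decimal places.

MAP estimate: 0.1154

The posterior is Dirichlet(αᵢ + nᵢ) = Dirichlet(11, 9, 7, 13, 17).
For a Dirichlet(a₁,…,a_K) with all aᵢ > 1, the mode has j-th component (aⱼ − 1)/(Σaᵢ − K).
Here Σaᵢ = 57 and K = 5, so p_3 = (7 − 1)/(57 − 5) = 6/52 ≈ 0.1154.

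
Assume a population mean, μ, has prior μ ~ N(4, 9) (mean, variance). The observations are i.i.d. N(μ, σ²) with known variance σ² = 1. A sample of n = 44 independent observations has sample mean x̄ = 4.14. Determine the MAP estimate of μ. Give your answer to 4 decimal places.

n = 44, x̄ = 4.14.
For a Normal prior and Normal likelihood with known variance, the posterior is Normal; its mode equals its mean, the precision-weighted average.
Prior precision 1/σ₀² = 1/9; data precision n/σ² = 44/1 = 44.
μ̂ = ((1/9)·4 + 44·4.14) / (1/9 + 44) = (41086/225)/(397/9) = 41086/9925 ≈ 4.1396.

μ̂_MAP = 4.1396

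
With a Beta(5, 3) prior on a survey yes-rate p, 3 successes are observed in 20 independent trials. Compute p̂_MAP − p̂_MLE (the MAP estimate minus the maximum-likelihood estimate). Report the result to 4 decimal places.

Posterior is Beta(8, 20); MAP = (8−1)/(28−2) = 7/26 ≈ 0.26923.
MLE ignores the prior: p̂_MLE = k/n = 3/20 ≈ 0.15000.
Difference = 7/26 − 3/20 = 31/260 ≈ 0.1192.

MAP − MLE = 0.1192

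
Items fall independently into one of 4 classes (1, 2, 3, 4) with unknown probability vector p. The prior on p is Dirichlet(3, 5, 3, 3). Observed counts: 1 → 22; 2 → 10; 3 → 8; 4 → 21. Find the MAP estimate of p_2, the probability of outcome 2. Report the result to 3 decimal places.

MAP estimate: 0.197

The posterior is Dirichlet(αᵢ + nᵢ) = Dirichlet(25, 15, 11, 24).
For a Dirichlet(a₁,…,a_K) with all aᵢ > 1, the mode has j-th component (aⱼ − 1)/(Σaᵢ − K).
Here Σaᵢ = 75 and K = 4, so p_2 = (15 − 1)/(75 − 4) = 14/71 ≈ 0.197.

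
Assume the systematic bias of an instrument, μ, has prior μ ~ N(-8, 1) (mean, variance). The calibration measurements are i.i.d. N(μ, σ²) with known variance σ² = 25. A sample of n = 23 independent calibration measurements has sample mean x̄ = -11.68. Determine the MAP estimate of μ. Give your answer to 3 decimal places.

μ̂_MAP = -9.763

n = 23, x̄ = -11.68.
For a Normal prior and Normal likelihood with known variance, the posterior is Normal; its mode equals its mean, the precision-weighted average.
Prior precision 1/σ₀² = 1/1 = 1; data precision n/σ² = 23/25 = 0.92.
μ̂ = (1·(-8) + 0.92·(-11.68)) / (1 + 0.92) = (-18.7456)/1.92 = -2929/300 ≈ -9.763.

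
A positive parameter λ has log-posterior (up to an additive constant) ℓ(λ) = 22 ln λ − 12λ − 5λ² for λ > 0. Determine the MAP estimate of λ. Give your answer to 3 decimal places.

ℓ'(λ) = 22/λ − 12 − 10λ. Setting this to zero and multiplying by λ: 10λ² + 12λ − 22 = 0.
λ = (−12 + √(12² + 4·10·22)) / (2·10) = (−12 + √1024) / 20 = (−12 + 32)/20 = 1.
ℓ''(λ) = −22/λ² − 10 < 0, confirming a maximum.

λ̂_MAP = 1.000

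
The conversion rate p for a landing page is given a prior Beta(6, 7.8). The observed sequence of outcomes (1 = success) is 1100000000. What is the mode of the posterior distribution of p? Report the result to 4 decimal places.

p̂_MAP = 0.3211

Prior: Beta(6, 7.8).
Data: 2 successes in 10 trials (from the sequence). The binomial likelihood contributes p^2(1−p)^8, so the posterior is Beta(6+2, 7.8+8) = Beta(8, 15.8).
For Beta(a, b) with a, b > 1 the mode is (a−1)/(a+b−2) = 7/21.8 ≈ 0.3211.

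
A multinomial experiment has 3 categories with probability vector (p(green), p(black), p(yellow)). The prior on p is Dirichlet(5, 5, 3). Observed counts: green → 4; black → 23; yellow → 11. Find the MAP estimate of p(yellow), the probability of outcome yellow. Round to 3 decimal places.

MAP estimate of p(yellow) = 0.271

The posterior is Dirichlet(αᵢ + nᵢ) = Dirichlet(9, 28, 14).
For a Dirichlet(a₁,…,a_K) with all aᵢ > 1, the mode has j-th component (aⱼ − 1)/(Σaᵢ − K).
Here Σaᵢ = 51 and K = 3, so p(yellow) = (14 − 1)/(51 − 3) = 13/48 ≈ 0.271.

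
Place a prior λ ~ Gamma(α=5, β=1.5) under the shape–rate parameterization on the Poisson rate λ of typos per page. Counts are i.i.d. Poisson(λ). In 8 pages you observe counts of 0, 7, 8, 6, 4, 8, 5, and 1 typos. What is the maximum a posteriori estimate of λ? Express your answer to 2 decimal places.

λ̂_MAP = 4.53

Σxᵢ = 0+7+8+6+4+8+5+1 = 39, with n = 8.
Posterior ∝ λ^4e^(−1.5λ) · λ^39e^(−8λ) = λ^43e^(−9.5λ), i.e. Gamma(shape=44, rate=9.5).
The mode of a Gamma(a, b) with a ≥ 1 (shape–rate) is (a−1)/b = 43/9.5 ≈ 4.53.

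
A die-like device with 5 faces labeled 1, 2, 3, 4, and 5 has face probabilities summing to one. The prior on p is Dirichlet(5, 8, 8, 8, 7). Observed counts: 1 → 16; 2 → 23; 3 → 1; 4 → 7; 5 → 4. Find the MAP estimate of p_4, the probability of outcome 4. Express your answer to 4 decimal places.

The posterior is Dirichlet(αᵢ + nᵢ) = Dirichlet(21, 31, 9, 15, 11).
For a Dirichlet(a₁,…,a_K) with all aᵢ > 1, the mode has j-th component (aⱼ − 1)/(Σaᵢ − K).
Here Σaᵢ = 87 and K = 5, so p_4 = (15 − 1)/(87 − 5) = 14/82 ≈ 0.1707.

MAP estimate: 0.1707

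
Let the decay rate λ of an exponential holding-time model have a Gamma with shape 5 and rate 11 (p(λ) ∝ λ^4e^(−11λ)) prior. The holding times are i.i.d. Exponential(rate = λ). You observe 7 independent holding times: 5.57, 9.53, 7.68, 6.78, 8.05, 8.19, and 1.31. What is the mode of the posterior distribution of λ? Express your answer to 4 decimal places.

λ̂_MAP = 0.1893

The Exponential(rate=λ) likelihood is ∝ λ^n e^(−λΣtᵢ). Here n = 7 and Σtᵢ = 5.57 + 9.53 + 7.68 + 6.78 + 8.05 + 8.19 + 1.31 = 47.11.
Posterior ∝ λ^4e^(−11λ) · λ^7e^(−47.11λ) = λ^11e^(−58.11λ), i.e. Gamma(12, 58.11).
Mode = (a−1)/b = 11/58.11 ≈ 0.1893.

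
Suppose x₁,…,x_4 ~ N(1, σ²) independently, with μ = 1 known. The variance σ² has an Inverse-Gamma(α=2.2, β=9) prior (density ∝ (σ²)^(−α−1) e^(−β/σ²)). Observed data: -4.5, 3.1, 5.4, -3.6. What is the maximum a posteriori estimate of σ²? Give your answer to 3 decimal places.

σ̂²_MAP = 8.960

Sum of squared deviations about the known mean: SS = (-4.5−1)² + (3.1−1)² + (5.4−1)² + (-3.6−1)² = 75.18.
The Normal likelihood contributes (σ²)^(−n/2) exp(−SS/(2σ²)), so the posterior is Inverse-Gamma(α + n/2, β + SS/2) = Inverse-Gamma(4.2, 46.59).
The mode of Inverse-Gamma(a, b) is b/(a+1) = 46.59/5.2 ≈ 8.960.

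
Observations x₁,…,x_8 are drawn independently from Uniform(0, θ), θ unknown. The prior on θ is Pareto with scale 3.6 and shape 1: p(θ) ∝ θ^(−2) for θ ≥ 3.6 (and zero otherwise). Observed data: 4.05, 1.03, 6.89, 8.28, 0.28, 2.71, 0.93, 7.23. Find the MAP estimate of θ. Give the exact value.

The Uniform(0, θ) likelihood is θ^(−n) for θ ≥ max(xᵢ), zero otherwise. Here max(xᵢ) = 8.28.
Posterior ∝ θ^(−2) · θ^(−8) = θ^(−10) on θ ≥ max(3.6, 8.28) = 8.28.
This density is strictly decreasing in θ, so the posterior mode lies at the lower boundary of the support.

θ̂_MAP = 8.28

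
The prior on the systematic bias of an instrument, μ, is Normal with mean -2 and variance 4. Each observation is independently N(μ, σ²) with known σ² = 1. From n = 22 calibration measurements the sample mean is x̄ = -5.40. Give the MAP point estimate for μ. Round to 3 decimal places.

μ̂_MAP = -5.362

n = 22, x̄ = -5.40.
For a Normal prior and Normal likelihood with known variance, the posterior is Normal; its mode equals its mean, the precision-weighted average.
Prior precision 1/σ₀² = 1/4 = 0.25; data precision n/σ² = 22/1 = 22.
μ̂ = (0.25·(-2) + 22·(-5.4)) / (0.25 + 22) = (-119.3)/22.25 = -2386/445 ≈ -5.362.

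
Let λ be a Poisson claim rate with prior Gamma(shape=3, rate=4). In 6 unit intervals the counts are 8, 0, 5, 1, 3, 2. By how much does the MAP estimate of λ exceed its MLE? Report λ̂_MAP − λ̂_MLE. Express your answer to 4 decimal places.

Σxᵢ = 19. Posterior is Gamma(22, 10); MAP = (22−1)/10 = 21/10 ≈ 2.10000.
MLE = x̄ = 19/6 ≈ 3.16667.
Difference = 21/10 − 19/6 = -16/15 ≈ -1.0667.

MAP − MLE = -1.0667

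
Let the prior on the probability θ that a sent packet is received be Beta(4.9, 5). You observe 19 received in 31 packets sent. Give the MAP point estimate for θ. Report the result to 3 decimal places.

θ̂_MAP = 0.589

Prior: Beta(4.9, 5).
Data: 19 successes in 31 trials. The binomial likelihood contributes θ^19(1−θ)^12, so the posterior is Beta(4.9+19, 5+12) = Beta(23.9, 17).
For Beta(a, b) with a, b > 1 the mode is (a−1)/(a+b−2) = 22.9/38.9 ≈ 0.589.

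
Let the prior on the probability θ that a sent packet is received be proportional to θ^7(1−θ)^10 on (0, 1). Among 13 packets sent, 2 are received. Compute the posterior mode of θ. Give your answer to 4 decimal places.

θ̂_MAP = 0.3000

The prior density ∝ θ^7(1−θ)^10 is the kernel of Beta(8, 11).
Data: 2 successes in 13 trials. The binomial likelihood contributes θ^2(1−θ)^11, so the posterior is Beta(8+2, 11+11) = Beta(10, 22).
For Beta(a, b) with a, b > 1 the mode is (a−1)/(a+b−2) = 9/30 ≈ 0.3000.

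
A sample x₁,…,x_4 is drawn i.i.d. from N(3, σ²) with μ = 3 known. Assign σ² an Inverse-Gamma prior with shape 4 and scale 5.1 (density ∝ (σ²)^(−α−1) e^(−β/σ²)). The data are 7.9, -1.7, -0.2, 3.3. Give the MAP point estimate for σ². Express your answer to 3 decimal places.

Sum of squared deviations about the known mean: SS = (7.9−3)² + (-1.7−3)² + (-0.2−3)² + (3.3−3)² = 56.43.
The Normal likelihood contributes (σ²)^(−n/2) exp(−SS/(2σ²)), so the posterior is Inverse-Gamma(α + n/2, β + SS/2) = Inverse-Gamma(6, 33.315).
The mode of Inverse-Gamma(a, b) is b/(a+1) = 33.315/7 ≈ 4.759.

σ̂²_MAP = 4.759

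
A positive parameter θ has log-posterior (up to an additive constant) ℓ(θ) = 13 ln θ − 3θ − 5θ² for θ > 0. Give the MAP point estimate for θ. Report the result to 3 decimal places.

θ̂_MAP = 1.000

ℓ'(θ) = 13/θ − 3 − 10θ. Setting this to zero and multiplying by θ: 10θ² + 3θ − 13 = 0.
θ = (−3 + √(3² + 4·10·13)) / (2·10) = (−3 + √529) / 20 = (−3 + 23)/20 = 1.
ℓ''(θ) = −13/θ² − 10 < 0, confirming a maximum.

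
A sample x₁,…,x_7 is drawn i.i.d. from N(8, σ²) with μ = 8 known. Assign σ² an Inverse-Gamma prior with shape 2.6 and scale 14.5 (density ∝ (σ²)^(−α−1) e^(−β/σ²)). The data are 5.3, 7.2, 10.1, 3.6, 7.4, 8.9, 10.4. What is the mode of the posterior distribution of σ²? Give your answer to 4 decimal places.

σ̂²_MAP = 4.7627

Sum of squared deviations about the known mean: SS = (5.3−8)² + (7.2−8)² + (10.1−8)² + (3.6−8)² + (7.4−8)² + (8.9−8)² + (10.4−8)² = 38.63.
The Normal likelihood contributes (σ²)^(−n/2) exp(−SS/(2σ²)), so the posterior is Inverse-Gamma(α + n/2, β + SS/2) = Inverse-Gamma(6.1, 33.815).
The mode of Inverse-Gamma(a, b) is b/(a+1) = 33.815/7.1 ≈ 4.7627.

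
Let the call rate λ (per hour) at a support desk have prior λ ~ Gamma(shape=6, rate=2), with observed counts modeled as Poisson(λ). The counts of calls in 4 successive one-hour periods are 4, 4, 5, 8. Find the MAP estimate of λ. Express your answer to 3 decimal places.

Σxᵢ = 4+4+5+8 = 21, with n = 4.
Posterior ∝ λ^5e^(−2λ) · λ^21e^(−4λ) = λ^26e^(−6λ), i.e. Gamma(shape=27, rate=6).
The mode of a Gamma(a, b) with a ≥ 1 (shape–rate) is (a−1)/b = 26/6 ≈ 4.333.

λ̂_MAP = 4.333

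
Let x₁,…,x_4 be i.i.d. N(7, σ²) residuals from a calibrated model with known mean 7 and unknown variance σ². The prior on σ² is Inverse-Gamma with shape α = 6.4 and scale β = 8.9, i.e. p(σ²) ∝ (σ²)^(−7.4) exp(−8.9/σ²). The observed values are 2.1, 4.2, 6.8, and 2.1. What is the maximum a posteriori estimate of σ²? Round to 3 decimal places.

Sum of squared deviations about the known mean: SS = (2.1−7)² + (4.2−7)² + (6.8−7)² + (2.1−7)² = 55.9.
The Normal likelihood contributes (σ²)^(−n/2) exp(−SS/(2σ²)), so the posterior is Inverse-Gamma(α + n/2, β + SS/2) = Inverse-Gamma(8.4, 36.85).
The mode of Inverse-Gamma(a, b) is b/(a+1) = 36.85/9.4 ≈ 3.920.

σ̂²_MAP = 3.920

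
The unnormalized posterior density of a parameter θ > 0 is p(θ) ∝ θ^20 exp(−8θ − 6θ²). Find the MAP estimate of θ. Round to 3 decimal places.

ℓ'(θ) = 20/θ − 8 − 12θ. Setting this to zero and multiplying by θ: 12θ² + 8θ − 20 = 0.
θ = (−8 + √(8² + 4·12·20)) / (2·12) = (−8 + √1024) / 24 = (−8 + 32)/24 = 1.
ℓ''(θ) = −20/θ² − 12 < 0, confirming a maximum.

θ̂_MAP = 1.000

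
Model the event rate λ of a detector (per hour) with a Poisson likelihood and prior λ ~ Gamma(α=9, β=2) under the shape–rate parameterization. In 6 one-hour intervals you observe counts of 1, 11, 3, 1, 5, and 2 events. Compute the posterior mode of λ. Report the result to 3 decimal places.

Σxᵢ = 1+11+3+1+5+2 = 23, with n = 6.
Posterior ∝ λ^8e^(−2λ) · λ^23e^(−6λ) = λ^31e^(−8λ), i.e. Gamma(shape=32, rate=8).
The mode of a Gamma(a, b) with a ≥ 1 (shape–rate) is (a−1)/b = 31/8 ≈ 3.875.

λ̂_MAP = 3.875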